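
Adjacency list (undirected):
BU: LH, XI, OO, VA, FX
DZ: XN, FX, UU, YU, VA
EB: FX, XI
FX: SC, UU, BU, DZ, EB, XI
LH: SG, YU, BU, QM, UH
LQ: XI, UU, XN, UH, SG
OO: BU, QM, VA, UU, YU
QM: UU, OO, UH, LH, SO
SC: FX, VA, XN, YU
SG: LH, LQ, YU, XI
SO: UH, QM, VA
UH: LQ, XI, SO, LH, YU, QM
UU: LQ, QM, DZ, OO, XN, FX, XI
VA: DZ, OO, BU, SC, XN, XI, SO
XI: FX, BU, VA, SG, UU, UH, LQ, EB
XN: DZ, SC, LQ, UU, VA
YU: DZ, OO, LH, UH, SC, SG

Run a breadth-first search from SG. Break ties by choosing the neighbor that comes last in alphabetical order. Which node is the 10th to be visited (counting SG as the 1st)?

Visit SG; enqueue YU, XI, LQ, LH → queue [YU, XI, LQ, LH]
Visit YU; enqueue UH, SC, OO, DZ → queue [XI, LQ, LH, UH, SC, OO, DZ]
Visit XI; enqueue VA, UU, FX, EB, BU → queue [LQ, LH, UH, SC, OO, DZ, VA, UU, FX, EB, BU]
Visit LQ; enqueue XN → queue [LH, UH, SC, OO, DZ, VA, UU, FX, EB, BU, XN]
Visit LH; enqueue QM → queue [UH, SC, OO, DZ, VA, UU, FX, EB, BU, XN, QM]
Visit UH; enqueue SO → queue [SC, OO, DZ, VA, UU, FX, EB, BU, XN, QM, SO]
Visit SC → queue [OO, DZ, VA, UU, FX, EB, BU, XN, QM, SO]
Visit OO → queue [DZ, VA, UU, FX, EB, BU, XN, QM, SO]
Visit DZ → queue [VA, UU, FX, EB, BU, XN, QM, SO]
Visit VA → queue [UU, FX, EB, BU, XN, QM, SO]
Visit UU → queue [FX, EB, BU, XN, QM, SO]
Visit FX → queue [EB, BU, XN, QM, SO]
Visit EB → queue [BU, XN, QM, SO]
Visit BU → queue [XN, QM, SO]
Visit XN → queue [QM, SO]
Visit QM → queue [SO]
Visit SO → queue []

Visit order: SG, YU, XI, LQ, LH, UH, SC, OO, DZ, VA, UU, FX, EB, BU, XN, QM, SO

VA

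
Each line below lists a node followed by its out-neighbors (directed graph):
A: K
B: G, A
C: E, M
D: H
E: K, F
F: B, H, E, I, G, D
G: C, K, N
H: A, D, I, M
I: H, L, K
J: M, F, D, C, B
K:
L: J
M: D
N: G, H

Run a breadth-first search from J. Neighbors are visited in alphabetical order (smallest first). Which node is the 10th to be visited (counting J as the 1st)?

H

Visit J; enqueue B, C, D, F, M → queue [B, C, D, F, M]
Visit B; enqueue A, G → queue [C, D, F, M, A, G]
Visit C; enqueue E → queue [D, F, M, A, G, E]
Visit D; enqueue H → queue [F, M, A, G, E, H]
Visit F; enqueue I → queue [M, A, G, E, H, I]
Visit M → queue [A, G, E, H, I]
Visit A; enqueue K → queue [G, E, H, I, K]
Visit G; enqueue N → queue [E, H, I, K, N]
Visit E → queue [H, I, K, N]
Visit H → queue [I, K, N]
Visit I; enqueue L → queue [K, N, L]
Visit K → queue [N, L]
Visit N → queue [L]
Visit L → queue []

Visit order: J, B, C, D, F, M, A, G, E, H, I, K, N, L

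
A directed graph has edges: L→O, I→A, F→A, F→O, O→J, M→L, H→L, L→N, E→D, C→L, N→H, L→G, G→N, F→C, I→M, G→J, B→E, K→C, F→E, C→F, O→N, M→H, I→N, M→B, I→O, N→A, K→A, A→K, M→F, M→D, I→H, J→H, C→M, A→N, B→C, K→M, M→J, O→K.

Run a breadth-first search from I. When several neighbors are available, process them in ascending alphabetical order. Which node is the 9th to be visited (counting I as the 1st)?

B

Visit I; enqueue A, H, M, N, O → queue [A, H, M, N, O]
Visit A; enqueue K → queue [H, M, N, O, K]
Visit H; enqueue L → queue [M, N, O, K, L]
Visit M; enqueue B, D, F, J → queue [N, O, K, L, B, D, F, J]
Visit N → queue [O, K, L, B, D, F, J]
Visit O → queue [K, L, B, D, F, J]
Visit K; enqueue C → queue [L, B, D, F, J, C]
Visit L; enqueue G → queue [B, D, F, J, C, G]
Visit B; enqueue E → queue [D, F, J, C, G, E]
Visit D → queue [F, J, C, G, E]
Visit F → queue [J, C, G, E]
Visit J → queue [C, G, E]
Visit C → queue [G, E]
Visit G → queue [E]
Visit E → queue []

Visit order: I, A, H, M, N, O, K, L, B, D, F, J, C, G, E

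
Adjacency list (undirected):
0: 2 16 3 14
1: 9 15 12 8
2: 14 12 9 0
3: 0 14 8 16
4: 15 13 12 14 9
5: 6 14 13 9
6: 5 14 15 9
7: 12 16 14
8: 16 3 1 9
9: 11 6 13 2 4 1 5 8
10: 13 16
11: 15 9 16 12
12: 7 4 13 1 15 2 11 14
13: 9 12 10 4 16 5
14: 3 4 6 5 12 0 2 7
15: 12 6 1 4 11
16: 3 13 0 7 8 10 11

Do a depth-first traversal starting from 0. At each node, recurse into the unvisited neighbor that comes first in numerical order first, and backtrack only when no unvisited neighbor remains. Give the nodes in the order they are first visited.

0, 2, 9, 1, 8, 3, 14, 4, 12, 7, 16, 10, 13, 5, 6, 15, 11

Visit 0
0 → 2
2 → 9
9 → 1
1 → 8
8 → 3
3 → 14
14 → 4
4 → 12
12 → 7
7 → 16
16 → 10
10 → 13
13 → 5
5 → 6
6 → 15
15 → 11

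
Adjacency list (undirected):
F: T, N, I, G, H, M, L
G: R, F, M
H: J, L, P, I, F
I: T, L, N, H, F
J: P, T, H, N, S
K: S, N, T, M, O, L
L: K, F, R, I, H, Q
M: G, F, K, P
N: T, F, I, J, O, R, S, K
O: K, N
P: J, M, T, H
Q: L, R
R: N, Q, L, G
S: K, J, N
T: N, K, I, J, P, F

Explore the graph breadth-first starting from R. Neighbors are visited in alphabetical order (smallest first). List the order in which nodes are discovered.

R, G, L, N, Q, F, M, H, I, K, J, O, S, T, P

Visit R; enqueue G, L, N, Q → queue [G, L, N, Q]
Visit G; enqueue F, M → queue [L, N, Q, F, M]
Visit L; enqueue H, I, K → queue [N, Q, F, M, H, I, K]
Visit N; enqueue J, O, S, T → queue [Q, F, M, H, I, K, J, O, S, T]
Visit Q → queue [F, M, H, I, K, J, O, S, T]
Visit F → queue [M, H, I, K, J, O, S, T]
Visit M; enqueue P → queue [H, I, K, J, O, S, T, P]
Visit H → queue [I, K, J, O, S, T, P]
Visit I → queue [K, J, O, S, T, P]
Visit K → queue [J, O, S, T, P]
Visit J → queue [O, S, T, P]
Visit O → queue [S, T, P]
Visit S → queue [T, P]
Visit T → queue [P]
Visit P → queue []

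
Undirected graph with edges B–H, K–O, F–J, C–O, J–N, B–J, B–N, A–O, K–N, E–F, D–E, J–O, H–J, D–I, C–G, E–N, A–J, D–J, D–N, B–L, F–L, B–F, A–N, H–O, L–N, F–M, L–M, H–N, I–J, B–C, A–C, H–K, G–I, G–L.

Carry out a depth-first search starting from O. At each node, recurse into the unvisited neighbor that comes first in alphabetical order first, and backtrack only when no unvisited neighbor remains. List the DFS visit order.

Visit O
O → A
A → C
C → B
B → F
F → E
E → D
D → I
I → G
G → L
L → M
L → N
N → H
H → J
H → K

O -> A -> C -> B -> F -> E -> D -> I -> G -> L -> M -> N -> H -> J -> K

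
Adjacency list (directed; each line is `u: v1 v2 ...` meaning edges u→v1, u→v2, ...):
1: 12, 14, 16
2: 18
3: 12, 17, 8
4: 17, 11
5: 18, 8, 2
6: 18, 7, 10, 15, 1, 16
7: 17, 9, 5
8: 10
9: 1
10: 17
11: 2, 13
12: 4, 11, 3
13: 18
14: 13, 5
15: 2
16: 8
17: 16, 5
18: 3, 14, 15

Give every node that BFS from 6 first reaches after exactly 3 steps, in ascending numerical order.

Level 0: 6
Level 1: 1, 7, 10, 15, 16, 18
Level 2: 2, 3, 5, 8, 9, 12, 14, 17
Level 3: 4, 11, 13

4, 11, 13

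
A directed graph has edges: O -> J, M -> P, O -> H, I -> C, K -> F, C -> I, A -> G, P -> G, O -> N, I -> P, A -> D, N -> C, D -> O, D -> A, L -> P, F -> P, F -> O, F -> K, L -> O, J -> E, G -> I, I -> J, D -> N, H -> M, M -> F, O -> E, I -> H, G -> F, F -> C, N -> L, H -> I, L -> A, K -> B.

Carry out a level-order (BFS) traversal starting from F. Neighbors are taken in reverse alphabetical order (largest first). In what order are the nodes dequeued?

Visit F; enqueue P, O, K, C → queue [P, O, K, C]
Visit P; enqueue G → queue [O, K, C, G]
Visit O; enqueue N, J, H, E → queue [K, C, G, N, J, H, E]
Visit K; enqueue B → queue [C, G, N, J, H, E, B]
Visit C; enqueue I → queue [G, N, J, H, E, B, I]
Visit G → queue [N, J, H, E, B, I]
Visit N; enqueue L → queue [J, H, E, B, I, L]
Visit J → queue [H, E, B, I, L]
Visit H; enqueue M → queue [E, B, I, L, M]
Visit E → queue [B, I, L, M]
Visit B → queue [I, L, M]
Visit I → queue [L, M]
Visit L; enqueue A → queue [M, A]
Visit M → queue [A]
Visit A; enqueue D → queue [D]
Visit D → queue []

F -> P -> O -> K -> C -> G -> N -> J -> H -> E -> B -> I -> L -> M -> A -> D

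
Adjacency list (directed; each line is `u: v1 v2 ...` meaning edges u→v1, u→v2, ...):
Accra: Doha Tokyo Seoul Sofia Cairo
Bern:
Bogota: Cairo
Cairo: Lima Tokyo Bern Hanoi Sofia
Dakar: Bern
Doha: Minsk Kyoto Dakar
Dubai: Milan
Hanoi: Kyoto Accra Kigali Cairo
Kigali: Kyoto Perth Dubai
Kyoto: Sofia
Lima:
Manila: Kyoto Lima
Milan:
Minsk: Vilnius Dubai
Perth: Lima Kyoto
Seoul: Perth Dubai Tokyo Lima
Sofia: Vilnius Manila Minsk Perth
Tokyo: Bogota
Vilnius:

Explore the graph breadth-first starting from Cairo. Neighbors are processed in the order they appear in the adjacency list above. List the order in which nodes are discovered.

Cairo, Lima, Tokyo, Bern, Hanoi, Sofia, Bogota, Kyoto, Accra, Kigali, Vilnius, Manila, Minsk, Perth, Doha, Seoul, Dubai, Dakar, Milan

Visit Cairo; enqueue Lima, Tokyo, Bern, Hanoi, Sofia → queue [Lima, Tokyo, Bern, Hanoi, Sofia]
Visit Lima → queue [Tokyo, Bern, Hanoi, Sofia]
Visit Tokyo; enqueue Bogota → queue [Bern, Hanoi, Sofia, Bogota]
Visit Bern → queue [Hanoi, Sofia, Bogota]
Visit Hanoi; enqueue Kyoto, Accra, Kigali → queue [Sofia, Bogota, Kyoto, Accra, Kigali]
Visit Sofia; enqueue Vilnius, Manila, Minsk, Perth → queue [Bogota, Kyoto, Accra, Kigali, Vilnius, Manila, Minsk, Perth]
Visit Bogota → queue [Kyoto, Accra, Kigali, Vilnius, Manila, Minsk, Perth]
Visit Kyoto → queue [Accra, Kigali, Vilnius, Manila, Minsk, Perth]
Visit Accra; enqueue Doha, Seoul → queue [Kigali, Vilnius, Manila, Minsk, Perth, Doha, Seoul]
Visit Kigali; enqueue Dubai → queue [Vilnius, Manila, Minsk, Perth, Doha, Seoul, Dubai]
Visit Vilnius → queue [Manila, Minsk, Perth, Doha, Seoul, Dubai]
Visit Manila → queue [Minsk, Perth, Doha, Seoul, Dubai]
Visit Minsk → queue [Perth, Doha, Seoul, Dubai]
Visit Perth → queue [Doha, Seoul, Dubai]
Visit Doha; enqueue Dakar → queue [Seoul, Dubai, Dakar]
Visit Seoul → queue [Dubai, Dakar]
Visit Dubai; enqueue Milan → queue [Dakar, Milan]
Visit Dakar → queue [Milan]
Visit Milan → queue []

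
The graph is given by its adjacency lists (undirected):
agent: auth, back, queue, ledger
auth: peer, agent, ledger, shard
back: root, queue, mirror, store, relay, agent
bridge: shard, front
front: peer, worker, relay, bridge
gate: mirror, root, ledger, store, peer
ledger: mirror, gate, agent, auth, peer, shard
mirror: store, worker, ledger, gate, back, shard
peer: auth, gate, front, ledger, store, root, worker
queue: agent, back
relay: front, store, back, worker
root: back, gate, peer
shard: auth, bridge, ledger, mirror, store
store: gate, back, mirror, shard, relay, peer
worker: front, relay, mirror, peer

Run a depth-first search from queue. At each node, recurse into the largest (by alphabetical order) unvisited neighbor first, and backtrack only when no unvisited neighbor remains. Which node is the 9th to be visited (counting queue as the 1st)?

peer

Visit queue
queue → back
back → store
store → shard
shard → mirror
mirror → worker
worker → relay
relay → front
front → peer
peer → root
root → gate
gate → ledger
ledger → auth
auth → agent
front → bridge

Visit order: queue, back, store, shard, mirror, worker, relay, front, peer, root, gate, ledger, auth, agent, bridge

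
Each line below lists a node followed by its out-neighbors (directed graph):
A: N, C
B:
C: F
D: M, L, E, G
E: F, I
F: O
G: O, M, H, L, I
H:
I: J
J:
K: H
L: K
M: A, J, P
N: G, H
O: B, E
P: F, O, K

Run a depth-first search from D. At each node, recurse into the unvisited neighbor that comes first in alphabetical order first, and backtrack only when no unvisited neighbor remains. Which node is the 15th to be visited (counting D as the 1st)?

Visit D
D → E
E → F
F → O
O → B
E → I
I → J
D → G
G → H
G → L
L → K
G → M
M → A
A → C
A → N
M → P

Visit order: D, E, F, O, B, I, J, G, H, L, K, M, A, C, N, P

N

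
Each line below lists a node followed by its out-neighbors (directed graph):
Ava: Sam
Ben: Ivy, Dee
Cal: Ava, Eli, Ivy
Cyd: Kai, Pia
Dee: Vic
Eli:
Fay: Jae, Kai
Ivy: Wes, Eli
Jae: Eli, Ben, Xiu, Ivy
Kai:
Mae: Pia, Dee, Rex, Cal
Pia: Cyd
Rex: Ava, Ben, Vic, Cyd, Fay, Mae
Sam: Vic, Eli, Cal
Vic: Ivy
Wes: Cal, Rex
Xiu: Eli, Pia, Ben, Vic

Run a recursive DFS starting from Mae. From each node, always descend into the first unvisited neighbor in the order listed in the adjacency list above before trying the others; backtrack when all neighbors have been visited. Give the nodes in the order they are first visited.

Visit Mae
Mae → Pia
Pia → Cyd
Cyd → Kai
Mae → Dee
Dee → Vic
Vic → Ivy
Ivy → Wes
Wes → Cal
Cal → Ava
Ava → Sam
Sam → Eli
Wes → Rex
Rex → Ben
Rex → Fay
Fay → Jae
Jae → Xiu

Mae Pia Cyd Kai Dee Vic Ivy Wes Cal Ava Sam Eli Rex Ben Fay Jae Xiu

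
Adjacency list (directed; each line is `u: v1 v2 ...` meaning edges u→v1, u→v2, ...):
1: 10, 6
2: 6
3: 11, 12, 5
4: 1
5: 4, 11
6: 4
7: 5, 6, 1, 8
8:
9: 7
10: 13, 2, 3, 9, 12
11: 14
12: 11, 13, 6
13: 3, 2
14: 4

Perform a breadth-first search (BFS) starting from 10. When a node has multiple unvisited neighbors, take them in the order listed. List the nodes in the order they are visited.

Visit 10; enqueue 13, 2, 3, 9, 12 → queue [13, 2, 3, 9, 12]
Visit 13 → queue [2, 3, 9, 12]
Visit 2; enqueue 6 → queue [3, 9, 12, 6]
Visit 3; enqueue 11, 5 → queue [9, 12, 6, 11, 5]
Visit 9; enqueue 7 → queue [12, 6, 11, 5, 7]
Visit 12 → queue [6, 11, 5, 7]
Visit 6; enqueue 4 → queue [11, 5, 7, 4]
Visit 11; enqueue 14 → queue [5, 7, 4, 14]
Visit 5 → queue [7, 4, 14]
Visit 7; enqueue 1, 8 → queue [4, 14, 1, 8]
Visit 4 → queue [14, 1, 8]
Visit 14 → queue [1, 8]
Visit 1 → queue [8]
Visit 8 → queue []

10, 13, 2, 3, 9, 12, 6, 11, 5, 7, 4, 14, 1, 8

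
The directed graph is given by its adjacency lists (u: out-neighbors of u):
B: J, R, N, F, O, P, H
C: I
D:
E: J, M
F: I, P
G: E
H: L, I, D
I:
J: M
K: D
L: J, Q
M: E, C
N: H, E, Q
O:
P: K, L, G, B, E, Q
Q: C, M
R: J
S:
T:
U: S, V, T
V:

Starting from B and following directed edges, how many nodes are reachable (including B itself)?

BFS from B visits: B, R, P, O, N, J, H, F, Q, L, K, G, E, M, I, D, C
Reachable nodes: 17 of 21 total.

17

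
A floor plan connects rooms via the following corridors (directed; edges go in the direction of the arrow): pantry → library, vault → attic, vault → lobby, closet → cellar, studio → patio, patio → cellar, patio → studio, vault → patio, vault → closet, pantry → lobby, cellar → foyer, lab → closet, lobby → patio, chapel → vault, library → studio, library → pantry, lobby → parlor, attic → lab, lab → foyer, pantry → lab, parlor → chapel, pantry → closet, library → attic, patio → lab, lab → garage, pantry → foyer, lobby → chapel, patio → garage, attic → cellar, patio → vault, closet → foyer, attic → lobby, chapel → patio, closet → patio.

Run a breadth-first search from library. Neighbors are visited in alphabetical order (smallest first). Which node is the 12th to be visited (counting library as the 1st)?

chapel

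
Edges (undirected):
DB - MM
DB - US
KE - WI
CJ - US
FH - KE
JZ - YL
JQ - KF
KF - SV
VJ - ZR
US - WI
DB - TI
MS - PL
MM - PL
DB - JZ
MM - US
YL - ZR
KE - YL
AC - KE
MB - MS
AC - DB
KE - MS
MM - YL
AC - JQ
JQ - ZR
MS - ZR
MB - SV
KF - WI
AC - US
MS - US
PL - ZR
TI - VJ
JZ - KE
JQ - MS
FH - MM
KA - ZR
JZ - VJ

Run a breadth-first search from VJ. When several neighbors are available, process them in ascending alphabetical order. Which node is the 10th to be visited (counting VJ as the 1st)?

MS

Visit VJ; enqueue JZ, TI, ZR → queue [JZ, TI, ZR]
Visit JZ; enqueue DB, KE, YL → queue [TI, ZR, DB, KE, YL]
Visit TI → queue [ZR, DB, KE, YL]
Visit ZR; enqueue JQ, KA, MS, PL → queue [DB, KE, YL, JQ, KA, MS, PL]
Visit DB; enqueue AC, MM, US → queue [KE, YL, JQ, KA, MS, PL, AC, MM, US]
Visit KE; enqueue FH, WI → queue [YL, JQ, KA, MS, PL, AC, MM, US, FH, WI]
Visit YL → queue [JQ, KA, MS, PL, AC, MM, US, FH, WI]
Visit JQ; enqueue KF → queue [KA, MS, PL, AC, MM, US, FH, WI, KF]
Visit KA → queue [MS, PL, AC, MM, US, FH, WI, KF]
Visit MS; enqueue MB → queue [PL, AC, MM, US, FH, WI, KF, MB]
Visit PL → queue [AC, MM, US, FH, WI, KF, MB]
Visit AC → queue [MM, US, FH, WI, KF, MB]
Visit MM → queue [US, FH, WI, KF, MB]
Visit US; enqueue CJ → queue [FH, WI, KF, MB, CJ]
Visit FH → queue [WI, KF, MB, CJ]
Visit WI → queue [KF, MB, CJ]
Visit KF; enqueue SV → queue [MB, CJ, SV]
Visit MB → queue [CJ, SV]
Visit CJ → queue [SV]
Visit SV → queue []

Visit order: VJ, JZ, TI, ZR, DB, KE, YL, JQ, KA, MS, PL, AC, MM, US, FH, WI, KF, MB, CJ, SV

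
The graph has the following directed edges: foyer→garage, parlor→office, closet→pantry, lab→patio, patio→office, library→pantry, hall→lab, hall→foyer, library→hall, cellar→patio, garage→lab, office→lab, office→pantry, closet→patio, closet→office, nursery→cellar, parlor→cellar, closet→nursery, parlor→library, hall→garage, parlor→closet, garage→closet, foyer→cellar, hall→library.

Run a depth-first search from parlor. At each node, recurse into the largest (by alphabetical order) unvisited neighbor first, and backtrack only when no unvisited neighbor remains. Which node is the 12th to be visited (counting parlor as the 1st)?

foyer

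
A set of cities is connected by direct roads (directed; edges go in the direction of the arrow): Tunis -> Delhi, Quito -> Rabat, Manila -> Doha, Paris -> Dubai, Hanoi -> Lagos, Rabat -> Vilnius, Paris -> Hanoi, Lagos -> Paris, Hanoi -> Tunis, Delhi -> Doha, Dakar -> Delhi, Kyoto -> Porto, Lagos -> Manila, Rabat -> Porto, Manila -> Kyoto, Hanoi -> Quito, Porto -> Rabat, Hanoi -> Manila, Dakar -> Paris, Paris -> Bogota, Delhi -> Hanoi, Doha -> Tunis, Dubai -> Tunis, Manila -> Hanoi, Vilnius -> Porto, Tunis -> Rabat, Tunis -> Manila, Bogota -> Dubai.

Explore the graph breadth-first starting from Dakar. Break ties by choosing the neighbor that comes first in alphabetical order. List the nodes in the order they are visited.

Visit Dakar; enqueue Delhi, Paris → queue [Delhi, Paris]
Visit Delhi; enqueue Doha, Hanoi → queue [Paris, Doha, Hanoi]
Visit Paris; enqueue Bogota, Dubai → queue [Doha, Hanoi, Bogota, Dubai]
Visit Doha; enqueue Tunis → queue [Hanoi, Bogota, Dubai, Tunis]
Visit Hanoi; enqueue Lagos, Manila, Quito → queue [Bogota, Dubai, Tunis, Lagos, Manila, Quito]
Visit Bogota → queue [Dubai, Tunis, Lagos, Manila, Quito]
Visit Dubai → queue [Tunis, Lagos, Manila, Quito]
Visit Tunis; enqueue Rabat → queue [Lagos, Manila, Quito, Rabat]
Visit Lagos → queue [Manila, Quito, Rabat]
Visit Manila; enqueue Kyoto → queue [Quito, Rabat, Kyoto]
Visit Quito → queue [Rabat, Kyoto]
Visit Rabat; enqueue Porto, Vilnius → queue [Kyoto, Porto, Vilnius]
Visit Kyoto → queue [Porto, Vilnius]
Visit Porto → queue [Vilnius]
Visit Vilnius → queue []

Dakar, Delhi, Paris, Doha, Hanoi, Bogota, Dubai, Tunis, Lagos, Manila, Quito, Rabat, Kyoto, Porto, Vilnius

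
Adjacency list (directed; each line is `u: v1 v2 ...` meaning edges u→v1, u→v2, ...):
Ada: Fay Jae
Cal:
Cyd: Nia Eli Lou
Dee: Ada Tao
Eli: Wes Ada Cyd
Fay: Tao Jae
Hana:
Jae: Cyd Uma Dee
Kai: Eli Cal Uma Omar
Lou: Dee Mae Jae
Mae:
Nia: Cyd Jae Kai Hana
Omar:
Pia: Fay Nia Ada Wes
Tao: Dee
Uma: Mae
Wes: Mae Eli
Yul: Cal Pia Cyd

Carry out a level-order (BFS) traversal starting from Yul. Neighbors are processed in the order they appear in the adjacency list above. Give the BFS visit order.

Yul → Cal → Pia → Cyd → Fay → Nia → Ada → Wes → Eli → Lou → Tao → Jae → Kai → Hana → Mae → Dee → Uma → Omar

Visit Yul; enqueue Cal, Pia, Cyd → queue [Cal, Pia, Cyd]
Visit Cal → queue [Pia, Cyd]
Visit Pia; enqueue Fay, Nia, Ada, Wes → queue [Cyd, Fay, Nia, Ada, Wes]
Visit Cyd; enqueue Eli, Lou → queue [Fay, Nia, Ada, Wes, Eli, Lou]
Visit Fay; enqueue Tao, Jae → queue [Nia, Ada, Wes, Eli, Lou, Tao, Jae]
Visit Nia; enqueue Kai, Hana → queue [Ada, Wes, Eli, Lou, Tao, Jae, Kai, Hana]
Visit Ada → queue [Wes, Eli, Lou, Tao, Jae, Kai, Hana]
Visit Wes; enqueue Mae → queue [Eli, Lou, Tao, Jae, Kai, Hana, Mae]
Visit Eli → queue [Lou, Tao, Jae, Kai, Hana, Mae]
Visit Lou; enqueue Dee → queue [Tao, Jae, Kai, Hana, Mae, Dee]
Visit Tao → queue [Jae, Kai, Hana, Mae, Dee]
Visit Jae; enqueue Uma → queue [Kai, Hana, Mae, Dee, Uma]
Visit Kai; enqueue Omar → queue [Hana, Mae, Dee, Uma, Omar]
Visit Hana → queue [Mae, Dee, Uma, Omar]
Visit Mae → queue [Dee, Uma, Omar]
Visit Dee → queue [Uma, Omar]
Visit Uma → queue [Omar]
Visit Omar → queue []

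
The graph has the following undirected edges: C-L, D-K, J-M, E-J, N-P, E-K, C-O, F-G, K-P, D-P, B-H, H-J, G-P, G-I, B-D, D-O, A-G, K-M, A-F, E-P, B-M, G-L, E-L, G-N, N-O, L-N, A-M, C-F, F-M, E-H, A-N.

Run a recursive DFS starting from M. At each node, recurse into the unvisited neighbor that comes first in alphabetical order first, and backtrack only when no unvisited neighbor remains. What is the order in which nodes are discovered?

Visit M
M → A
A → F
F → C
C → L
L → E
E → H
H → B
B → D
D → K
K → P
P → G
G → I
G → N
N → O
H → J

M -> A -> F -> C -> L -> E -> H -> B -> D -> K -> P -> G -> I -> N -> O -> J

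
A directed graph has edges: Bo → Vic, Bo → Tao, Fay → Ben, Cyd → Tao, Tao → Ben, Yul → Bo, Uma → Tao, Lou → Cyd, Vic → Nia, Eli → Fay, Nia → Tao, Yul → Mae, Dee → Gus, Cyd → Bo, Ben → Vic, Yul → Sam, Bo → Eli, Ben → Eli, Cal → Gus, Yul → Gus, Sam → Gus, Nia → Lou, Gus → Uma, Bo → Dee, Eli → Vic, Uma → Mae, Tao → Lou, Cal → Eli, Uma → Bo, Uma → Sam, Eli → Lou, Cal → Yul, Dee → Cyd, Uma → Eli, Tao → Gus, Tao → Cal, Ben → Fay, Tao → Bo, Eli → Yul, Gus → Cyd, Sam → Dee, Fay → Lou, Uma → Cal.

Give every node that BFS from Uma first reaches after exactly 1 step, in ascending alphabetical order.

Bo, Cal, Eli, Mae, Sam, Tao

Level 0: Uma
Level 1: Bo, Cal, Eli, Mae, Sam, Tao
Level 2: Ben, Dee, Fay, Gus, Lou, Vic, Yul
Level 3: Cyd, Nia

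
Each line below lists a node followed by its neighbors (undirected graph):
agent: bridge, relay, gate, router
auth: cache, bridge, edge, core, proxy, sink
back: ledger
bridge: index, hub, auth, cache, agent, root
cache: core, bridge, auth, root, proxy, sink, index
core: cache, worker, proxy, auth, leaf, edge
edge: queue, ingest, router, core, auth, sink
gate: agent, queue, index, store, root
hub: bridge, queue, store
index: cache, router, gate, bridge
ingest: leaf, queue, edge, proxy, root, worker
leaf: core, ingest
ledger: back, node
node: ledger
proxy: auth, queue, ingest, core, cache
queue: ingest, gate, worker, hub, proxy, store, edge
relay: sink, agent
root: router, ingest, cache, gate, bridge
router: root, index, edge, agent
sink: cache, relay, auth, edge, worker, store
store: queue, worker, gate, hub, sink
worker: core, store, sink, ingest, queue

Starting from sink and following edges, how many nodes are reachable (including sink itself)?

19

BFS from sink visits: sink, cache, relay, auth, edge, worker, store, core, bridge, root, proxy, index, agent, queue, ingest, router, gate, hub, leaf
Reachable nodes: 19 of 22 total.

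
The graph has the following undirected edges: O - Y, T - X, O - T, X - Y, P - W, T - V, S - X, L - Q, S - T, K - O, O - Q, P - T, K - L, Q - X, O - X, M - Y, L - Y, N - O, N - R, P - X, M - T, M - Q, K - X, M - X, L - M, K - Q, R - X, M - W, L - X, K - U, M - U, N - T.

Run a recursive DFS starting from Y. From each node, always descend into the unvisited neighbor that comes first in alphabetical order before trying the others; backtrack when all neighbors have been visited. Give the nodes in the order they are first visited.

Visit Y
Y → L
L → K
K → O
O → N
N → R
R → X
X → M
M → Q
M → T
T → P
P → W
T → S
T → V
M → U

Y, L, K, O, N, R, X, M, Q, T, P, W, S, V, U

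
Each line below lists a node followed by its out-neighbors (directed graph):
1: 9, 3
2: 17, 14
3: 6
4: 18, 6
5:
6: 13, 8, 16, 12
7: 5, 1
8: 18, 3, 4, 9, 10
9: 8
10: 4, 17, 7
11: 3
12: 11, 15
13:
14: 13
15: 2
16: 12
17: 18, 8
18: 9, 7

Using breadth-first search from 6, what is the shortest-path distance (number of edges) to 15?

2

Level 0: 6
Level 1: 8, 12, 13, 16
Level 2: 3, 4, 9, 10, 11, 15, 18
Level 3: 2, 7, 17
Level 4: 1, 5, 14
15 first appears at level 2.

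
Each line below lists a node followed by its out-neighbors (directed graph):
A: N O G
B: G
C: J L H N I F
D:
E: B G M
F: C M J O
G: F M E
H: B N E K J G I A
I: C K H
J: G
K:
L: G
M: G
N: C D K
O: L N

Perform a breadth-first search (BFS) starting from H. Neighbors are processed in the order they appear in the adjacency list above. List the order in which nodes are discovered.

Visit H; enqueue B, N, E, K, J, G, I, A → queue [B, N, E, K, J, G, I, A]
Visit B → queue [N, E, K, J, G, I, A]
Visit N; enqueue C, D → queue [E, K, J, G, I, A, C, D]
Visit E; enqueue M → queue [K, J, G, I, A, C, D, M]
Visit K → queue [J, G, I, A, C, D, M]
Visit J → queue [G, I, A, C, D, M]
Visit G; enqueue F → queue [I, A, C, D, M, F]
Visit I → queue [A, C, D, M, F]
Visit A; enqueue O → queue [C, D, M, F, O]
Visit C; enqueue L → queue [D, M, F, O, L]
Visit D → queue [M, F, O, L]
Visit M → queue [F, O, L]
Visit F → queue [O, L]
Visit O → queue [L]
Visit L → queue []

H, B, N, E, K, J, G, I, A, C, D, M, F, O, L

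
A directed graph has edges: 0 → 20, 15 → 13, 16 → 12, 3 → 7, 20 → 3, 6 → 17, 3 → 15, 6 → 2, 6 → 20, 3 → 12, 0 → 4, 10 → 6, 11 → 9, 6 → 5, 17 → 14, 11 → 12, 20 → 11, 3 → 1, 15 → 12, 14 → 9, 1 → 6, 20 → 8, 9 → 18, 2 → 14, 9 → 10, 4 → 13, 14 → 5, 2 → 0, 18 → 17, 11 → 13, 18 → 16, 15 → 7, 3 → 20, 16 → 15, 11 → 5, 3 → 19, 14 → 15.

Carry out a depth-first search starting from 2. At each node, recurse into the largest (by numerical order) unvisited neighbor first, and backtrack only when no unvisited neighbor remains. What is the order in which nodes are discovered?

2 14 15 13 12 7 9 18 17 16 10 6 20 11 5 8 3 19 1 0 4

Visit 2
2 → 14
14 → 15
15 → 13
15 → 12
15 → 7
14 → 9
9 → 18
18 → 17
18 → 16
9 → 10
10 → 6
6 → 20
20 → 11
11 → 5
20 → 8
20 → 3
3 → 19
3 → 1
2 → 0
0 → 4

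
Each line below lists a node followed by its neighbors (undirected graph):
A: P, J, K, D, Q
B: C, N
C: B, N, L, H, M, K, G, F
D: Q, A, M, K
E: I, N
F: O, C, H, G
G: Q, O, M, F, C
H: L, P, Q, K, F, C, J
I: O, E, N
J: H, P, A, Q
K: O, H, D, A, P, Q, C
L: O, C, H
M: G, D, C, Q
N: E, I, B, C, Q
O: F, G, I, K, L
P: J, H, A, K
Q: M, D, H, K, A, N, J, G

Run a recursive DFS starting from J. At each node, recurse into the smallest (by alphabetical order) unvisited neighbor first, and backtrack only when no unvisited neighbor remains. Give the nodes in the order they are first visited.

J → A → D → K → C → B → N → E → I → O → F → G → M → Q → H → L → P

Visit J
J → A
A → D
D → K
K → C
C → B
B → N
N → E
E → I
I → O
O → F
F → G
G → M
M → Q
Q → H
H → L
H → P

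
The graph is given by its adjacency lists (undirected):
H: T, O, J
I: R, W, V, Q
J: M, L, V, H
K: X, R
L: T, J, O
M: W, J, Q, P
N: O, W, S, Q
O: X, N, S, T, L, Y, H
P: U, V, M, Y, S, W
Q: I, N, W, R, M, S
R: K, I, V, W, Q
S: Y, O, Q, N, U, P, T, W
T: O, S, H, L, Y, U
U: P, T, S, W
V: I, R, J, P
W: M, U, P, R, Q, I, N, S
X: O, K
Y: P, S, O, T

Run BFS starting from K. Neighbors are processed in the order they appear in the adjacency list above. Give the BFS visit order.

K, X, R, O, I, V, W, Q, N, S, T, L, Y, H, J, P, M, U

Visit K; enqueue X, R → queue [X, R]
Visit X; enqueue O → queue [R, O]
Visit R; enqueue I, V, W, Q → queue [O, I, V, W, Q]
Visit O; enqueue N, S, T, L, Y, H → queue [I, V, W, Q, N, S, T, L, Y, H]
Visit I → queue [V, W, Q, N, S, T, L, Y, H]
Visit V; enqueue J, P → queue [W, Q, N, S, T, L, Y, H, J, P]
Visit W; enqueue M, U → queue [Q, N, S, T, L, Y, H, J, P, M, U]
Visit Q → queue [N, S, T, L, Y, H, J, P, M, U]
Visit N → queue [S, T, L, Y, H, J, P, M, U]
Visit S → queue [T, L, Y, H, J, P, M, U]
Visit T → queue [L, Y, H, J, P, M, U]
Visit L → queue [Y, H, J, P, M, U]
Visit Y → queue [H, J, P, M, U]
Visit H → queue [J, P, M, U]
Visit J → queue [P, M, U]
Visit P → queue [M, U]
Visit M → queue [U]
Visit U → queue []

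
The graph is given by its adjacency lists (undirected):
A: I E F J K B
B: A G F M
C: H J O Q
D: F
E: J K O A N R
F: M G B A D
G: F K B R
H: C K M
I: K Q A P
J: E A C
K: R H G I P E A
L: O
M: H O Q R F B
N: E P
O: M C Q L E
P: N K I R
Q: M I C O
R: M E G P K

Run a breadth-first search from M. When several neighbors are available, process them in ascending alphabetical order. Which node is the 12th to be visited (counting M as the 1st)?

K

Visit M; enqueue B, F, H, O, Q, R → queue [B, F, H, O, Q, R]
Visit B; enqueue A, G → queue [F, H, O, Q, R, A, G]
Visit F; enqueue D → queue [H, O, Q, R, A, G, D]
Visit H; enqueue C, K → queue [O, Q, R, A, G, D, C, K]
Visit O; enqueue E, L → queue [Q, R, A, G, D, C, K, E, L]
Visit Q; enqueue I → queue [R, A, G, D, C, K, E, L, I]
Visit R; enqueue P → queue [A, G, D, C, K, E, L, I, P]
Visit A; enqueue J → queue [G, D, C, K, E, L, I, P, J]
Visit G → queue [D, C, K, E, L, I, P, J]
Visit D → queue [C, K, E, L, I, P, J]
Visit C → queue [K, E, L, I, P, J]
Visit K → queue [E, L, I, P, J]
Visit E; enqueue N → queue [L, I, P, J, N]
Visit L → queue [I, P, J, N]
Visit I → queue [P, J, N]
Visit P → queue [J, N]
Visit J → queue [N]
Visit N → queue []

Visit order: M, B, F, H, O, Q, R, A, G, D, C, K, E, L, I, P, J, N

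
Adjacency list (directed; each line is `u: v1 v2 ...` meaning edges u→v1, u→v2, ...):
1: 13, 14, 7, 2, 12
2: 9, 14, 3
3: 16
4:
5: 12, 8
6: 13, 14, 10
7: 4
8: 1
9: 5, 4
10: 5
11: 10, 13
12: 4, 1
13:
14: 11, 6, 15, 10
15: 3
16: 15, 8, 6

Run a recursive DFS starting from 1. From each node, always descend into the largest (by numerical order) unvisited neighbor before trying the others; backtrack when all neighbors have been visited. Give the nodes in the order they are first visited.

Visit 1
1 → 14
14 → 15
15 → 3
3 → 16
16 → 8
16 → 6
6 → 13
6 → 10
10 → 5
5 → 12
12 → 4
14 → 11
1 → 7
1 → 2
2 → 9

1, 14, 15, 3, 16, 8, 6, 13, 10, 5, 12, 4, 11, 7, 2, 9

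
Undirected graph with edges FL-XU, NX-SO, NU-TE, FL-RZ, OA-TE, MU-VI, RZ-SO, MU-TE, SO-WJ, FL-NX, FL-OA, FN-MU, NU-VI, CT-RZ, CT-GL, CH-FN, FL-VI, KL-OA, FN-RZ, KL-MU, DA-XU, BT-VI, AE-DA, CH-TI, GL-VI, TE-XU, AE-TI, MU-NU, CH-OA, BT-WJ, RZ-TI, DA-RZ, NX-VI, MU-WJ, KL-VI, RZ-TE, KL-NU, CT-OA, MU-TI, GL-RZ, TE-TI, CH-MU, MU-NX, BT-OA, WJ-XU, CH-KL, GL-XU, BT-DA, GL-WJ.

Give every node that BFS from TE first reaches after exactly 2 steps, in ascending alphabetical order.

Level 0: TE
Level 1: MU, NU, OA, RZ, TI, XU
Level 2: AE, BT, CH, CT, DA, FL, FN, GL, KL, NX, SO, VI, WJ

AE, BT, CH, CT, DA, FL, FN, GL, KL, NX, SO, VI, WJ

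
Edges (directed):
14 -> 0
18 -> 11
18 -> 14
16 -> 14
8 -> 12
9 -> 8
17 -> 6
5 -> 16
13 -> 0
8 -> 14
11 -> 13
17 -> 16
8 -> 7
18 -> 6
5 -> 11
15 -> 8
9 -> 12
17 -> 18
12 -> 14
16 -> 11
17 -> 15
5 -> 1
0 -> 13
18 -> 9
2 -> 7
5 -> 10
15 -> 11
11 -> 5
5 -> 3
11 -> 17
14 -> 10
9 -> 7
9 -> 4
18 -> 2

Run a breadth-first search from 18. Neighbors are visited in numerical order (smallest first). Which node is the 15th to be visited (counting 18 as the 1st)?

Visit 18; enqueue 2, 6, 9, 11, 14 → queue [2, 6, 9, 11, 14]
Visit 2; enqueue 7 → queue [6, 9, 11, 14, 7]
Visit 6 → queue [9, 11, 14, 7]
Visit 9; enqueue 4, 8, 12 → queue [11, 14, 7, 4, 8, 12]
Visit 11; enqueue 5, 13, 17 → queue [14, 7, 4, 8, 12, 5, 13, 17]
Visit 14; enqueue 0, 10 → queue [7, 4, 8, 12, 5, 13, 17, 0, 10]
Visit 7 → queue [4, 8, 12, 5, 13, 17, 0, 10]
Visit 4 → queue [8, 12, 5, 13, 17, 0, 10]
Visit 8 → queue [12, 5, 13, 17, 0, 10]
Visit 12 → queue [5, 13, 17, 0, 10]
Visit 5; enqueue 1, 3, 16 → queue [13, 17, 0, 10, 1, 3, 16]
Visit 13 → queue [17, 0, 10, 1, 3, 16]
Visit 17; enqueue 15 → queue [0, 10, 1, 3, 16, 15]
Visit 0 → queue [10, 1, 3, 16, 15]
Visit 10 → queue [1, 3, 16, 15]
Visit 1 → queue [3, 16, 15]
Visit 3 → queue [16, 15]
Visit 16 → queue [15]
Visit 15 → queue []

Visit order: 18, 2, 6, 9, 11, 14, 7, 4, 8, 12, 5, 13, 17, 0, 10, 1, 3, 16, 15

10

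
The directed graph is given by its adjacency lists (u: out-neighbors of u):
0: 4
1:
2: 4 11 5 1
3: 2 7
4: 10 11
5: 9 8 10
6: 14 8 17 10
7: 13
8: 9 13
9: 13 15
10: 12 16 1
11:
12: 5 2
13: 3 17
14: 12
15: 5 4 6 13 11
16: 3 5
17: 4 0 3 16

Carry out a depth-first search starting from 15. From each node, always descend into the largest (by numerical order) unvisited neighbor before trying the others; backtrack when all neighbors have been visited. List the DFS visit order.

Visit 15
15 → 13
13 → 17
17 → 16
16 → 5
5 → 10
10 → 12
12 → 2
2 → 11
2 → 4
2 → 1
5 → 9
5 → 8
16 → 3
3 → 7
17 → 0
15 → 6
6 → 14

15, 13, 17, 16, 5, 10, 12, 2, 11, 4, 1, 9, 8, 3, 7, 0, 6, 14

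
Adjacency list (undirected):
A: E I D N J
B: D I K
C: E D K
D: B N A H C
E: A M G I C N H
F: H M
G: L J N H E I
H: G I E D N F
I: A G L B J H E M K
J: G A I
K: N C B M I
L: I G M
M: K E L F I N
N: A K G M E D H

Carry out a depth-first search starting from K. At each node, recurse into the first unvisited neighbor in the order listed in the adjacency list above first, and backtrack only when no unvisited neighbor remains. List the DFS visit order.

Visit K
K → N
N → A
A → E
E → M
M → L
L → I
I → G
G → J
G → H
H → D
D → B
D → C
H → F

K, N, A, E, M, L, I, G, J, H, D, B, C, F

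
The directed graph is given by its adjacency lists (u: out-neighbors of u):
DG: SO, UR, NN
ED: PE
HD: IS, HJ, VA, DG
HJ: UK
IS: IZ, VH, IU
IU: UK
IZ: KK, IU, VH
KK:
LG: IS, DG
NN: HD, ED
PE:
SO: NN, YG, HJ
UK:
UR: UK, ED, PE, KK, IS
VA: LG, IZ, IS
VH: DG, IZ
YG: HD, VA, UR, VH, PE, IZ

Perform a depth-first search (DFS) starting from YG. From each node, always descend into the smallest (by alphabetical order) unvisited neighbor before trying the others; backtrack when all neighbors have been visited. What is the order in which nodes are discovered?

YG, HD, DG, NN, ED, PE, SO, HJ, UK, UR, IS, IU, IZ, KK, VH, VA, LG

Visit YG
YG → HD
HD → DG
DG → NN
NN → ED
ED → PE
DG → SO
SO → HJ
HJ → UK
DG → UR
UR → IS
IS → IU
IS → IZ
IZ → KK
IZ → VH
HD → VA
VA → LG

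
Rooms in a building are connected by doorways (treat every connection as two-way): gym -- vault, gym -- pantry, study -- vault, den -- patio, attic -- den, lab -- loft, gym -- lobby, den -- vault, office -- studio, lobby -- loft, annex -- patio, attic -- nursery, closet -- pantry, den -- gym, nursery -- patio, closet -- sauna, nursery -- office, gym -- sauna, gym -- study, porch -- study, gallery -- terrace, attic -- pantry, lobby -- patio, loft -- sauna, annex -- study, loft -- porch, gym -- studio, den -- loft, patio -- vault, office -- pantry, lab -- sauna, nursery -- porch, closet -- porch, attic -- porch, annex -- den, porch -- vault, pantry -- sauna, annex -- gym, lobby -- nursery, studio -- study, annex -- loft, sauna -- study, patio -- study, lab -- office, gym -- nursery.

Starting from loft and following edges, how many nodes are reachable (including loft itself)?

BFS from loft visits: loft, sauna, porch, lobby, lab, den, annex, study, pantry, gym, closet, vault, nursery, attic, patio, office, studio
Reachable nodes: 17 of 19 total.

17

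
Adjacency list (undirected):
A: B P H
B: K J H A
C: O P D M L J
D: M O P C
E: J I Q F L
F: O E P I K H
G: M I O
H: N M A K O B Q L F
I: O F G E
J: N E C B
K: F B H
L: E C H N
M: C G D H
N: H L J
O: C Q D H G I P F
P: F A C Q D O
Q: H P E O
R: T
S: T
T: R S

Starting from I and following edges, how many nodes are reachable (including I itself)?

BFS from I visits: I, O, F, G, E, C, Q, D, H, P, K, M, J, L, N, A, B
Reachable nodes: 17 of 20 total.

17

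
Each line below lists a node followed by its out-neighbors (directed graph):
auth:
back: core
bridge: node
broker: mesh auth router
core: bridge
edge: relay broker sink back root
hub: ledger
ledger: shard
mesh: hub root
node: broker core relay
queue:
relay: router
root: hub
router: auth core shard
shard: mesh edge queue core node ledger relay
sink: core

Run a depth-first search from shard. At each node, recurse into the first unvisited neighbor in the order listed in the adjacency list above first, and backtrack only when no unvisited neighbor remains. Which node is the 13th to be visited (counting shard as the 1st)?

Visit shard
shard → mesh
mesh → hub
hub → ledger
mesh → root
shard → edge
edge → relay
relay → router
router → auth
router → core
core → bridge
bridge → node
node → broker
edge → sink
edge → back
shard → queue

Visit order: shard, mesh, hub, ledger, root, edge, relay, router, auth, core, bridge, node, broker, sink, back, queue

broker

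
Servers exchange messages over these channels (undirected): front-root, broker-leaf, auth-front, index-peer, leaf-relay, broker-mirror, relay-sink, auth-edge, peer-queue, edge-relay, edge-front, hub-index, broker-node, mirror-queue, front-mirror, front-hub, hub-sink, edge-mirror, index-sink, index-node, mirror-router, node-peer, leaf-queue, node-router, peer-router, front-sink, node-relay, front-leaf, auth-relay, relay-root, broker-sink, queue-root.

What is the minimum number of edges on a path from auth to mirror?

Level 0: auth
Level 1: edge, front, relay
Level 2: hub, leaf, mirror, node, root, sink
Level 3: broker, index, peer, queue, router
mirror first appears at level 2.

2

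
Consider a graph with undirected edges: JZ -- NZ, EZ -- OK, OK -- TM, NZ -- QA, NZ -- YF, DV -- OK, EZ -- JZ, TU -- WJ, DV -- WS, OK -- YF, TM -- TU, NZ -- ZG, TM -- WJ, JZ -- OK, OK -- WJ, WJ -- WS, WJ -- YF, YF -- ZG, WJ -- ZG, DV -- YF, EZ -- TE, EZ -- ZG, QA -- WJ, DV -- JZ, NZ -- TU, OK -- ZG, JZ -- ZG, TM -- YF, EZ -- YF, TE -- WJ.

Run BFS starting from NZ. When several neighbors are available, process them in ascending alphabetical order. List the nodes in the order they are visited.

Visit NZ; enqueue JZ, QA, TU, YF, ZG → queue [JZ, QA, TU, YF, ZG]
Visit JZ; enqueue DV, EZ, OK → queue [QA, TU, YF, ZG, DV, EZ, OK]
Visit QA; enqueue WJ → queue [TU, YF, ZG, DV, EZ, OK, WJ]
Visit TU; enqueue TM → queue [YF, ZG, DV, EZ, OK, WJ, TM]
Visit YF → queue [ZG, DV, EZ, OK, WJ, TM]
Visit ZG → queue [DV, EZ, OK, WJ, TM]
Visit DV; enqueue WS → queue [EZ, OK, WJ, TM, WS]
Visit EZ; enqueue TE → queue [OK, WJ, TM, WS, TE]
Visit OK → queue [WJ, TM, WS, TE]
Visit WJ → queue [TM, WS, TE]
Visit TM → queue [WS, TE]
Visit WS → queue [TE]
Visit TE → queue []

NZ → JZ → QA → TU → YF → ZG → DV → EZ → OK → WJ → TM → WS → TE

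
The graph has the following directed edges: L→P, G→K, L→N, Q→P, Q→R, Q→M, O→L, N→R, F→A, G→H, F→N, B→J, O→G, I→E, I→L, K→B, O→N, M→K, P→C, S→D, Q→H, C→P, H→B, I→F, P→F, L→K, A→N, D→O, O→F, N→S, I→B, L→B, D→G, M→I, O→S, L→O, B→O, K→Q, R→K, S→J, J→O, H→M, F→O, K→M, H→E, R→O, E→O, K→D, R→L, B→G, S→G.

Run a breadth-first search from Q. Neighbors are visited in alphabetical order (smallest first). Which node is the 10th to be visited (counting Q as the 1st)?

C

Visit Q; enqueue H, M, P, R → queue [H, M, P, R]
Visit H; enqueue B, E → queue [M, P, R, B, E]
Visit M; enqueue I, K → queue [P, R, B, E, I, K]
Visit P; enqueue C, F → queue [R, B, E, I, K, C, F]
Visit R; enqueue L, O → queue [B, E, I, K, C, F, L, O]
Visit B; enqueue G, J → queue [E, I, K, C, F, L, O, G, J]
Visit E → queue [I, K, C, F, L, O, G, J]
Visit I → queue [K, C, F, L, O, G, J]
Visit K; enqueue D → queue [C, F, L, O, G, J, D]
Visit C → queue [F, L, O, G, J, D]
Visit F; enqueue A, N → queue [L, O, G, J, D, A, N]
Visit L → queue [O, G, J, D, A, N]
Visit O; enqueue S → queue [G, J, D, A, N, S]
Visit G → queue [J, D, A, N, S]
Visit J → queue [D, A, N, S]
Visit D → queue [A, N, S]
Visit A → queue [N, S]
Visit N → queue [S]
Visit S → queue []

Visit order: Q, H, M, P, R, B, E, I, K, C, F, L, O, G, J, D, A, N, S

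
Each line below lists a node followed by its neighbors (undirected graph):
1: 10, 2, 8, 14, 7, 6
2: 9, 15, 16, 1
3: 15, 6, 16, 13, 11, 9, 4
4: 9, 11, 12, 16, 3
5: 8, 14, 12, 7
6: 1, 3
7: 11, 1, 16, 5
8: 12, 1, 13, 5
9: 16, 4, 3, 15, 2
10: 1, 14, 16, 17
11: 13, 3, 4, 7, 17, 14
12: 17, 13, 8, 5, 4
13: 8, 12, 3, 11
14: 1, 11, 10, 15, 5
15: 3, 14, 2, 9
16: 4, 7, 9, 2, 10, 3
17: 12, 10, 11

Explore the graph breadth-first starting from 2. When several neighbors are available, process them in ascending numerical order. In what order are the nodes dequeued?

Visit 2; enqueue 1, 9, 15, 16 → queue [1, 9, 15, 16]
Visit 1; enqueue 6, 7, 8, 10, 14 → queue [9, 15, 16, 6, 7, 8, 10, 14]
Visit 9; enqueue 3, 4 → queue [15, 16, 6, 7, 8, 10, 14, 3, 4]
Visit 15 → queue [16, 6, 7, 8, 10, 14, 3, 4]
Visit 16 → queue [6, 7, 8, 10, 14, 3, 4]
Visit 6 → queue [7, 8, 10, 14, 3, 4]
Visit 7; enqueue 5, 11 → queue [8, 10, 14, 3, 4, 5, 11]
Visit 8; enqueue 12, 13 → queue [10, 14, 3, 4, 5, 11, 12, 13]
Visit 10; enqueue 17 → queue [14, 3, 4, 5, 11, 12, 13, 17]
Visit 14 → queue [3, 4, 5, 11, 12, 13, 17]
Visit 3 → queue [4, 5, 11, 12, 13, 17]
Visit 4 → queue [5, 11, 12, 13, 17]
Visit 5 → queue [11, 12, 13, 17]
Visit 11 → queue [12, 13, 17]
Visit 12 → queue [13, 17]
Visit 13 → queue [17]
Visit 17 → queue []

2 → 1 → 9 → 15 → 16 → 6 → 7 → 8 → 10 → 14 → 3 → 4 → 5 → 11 → 12 → 13 → 17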